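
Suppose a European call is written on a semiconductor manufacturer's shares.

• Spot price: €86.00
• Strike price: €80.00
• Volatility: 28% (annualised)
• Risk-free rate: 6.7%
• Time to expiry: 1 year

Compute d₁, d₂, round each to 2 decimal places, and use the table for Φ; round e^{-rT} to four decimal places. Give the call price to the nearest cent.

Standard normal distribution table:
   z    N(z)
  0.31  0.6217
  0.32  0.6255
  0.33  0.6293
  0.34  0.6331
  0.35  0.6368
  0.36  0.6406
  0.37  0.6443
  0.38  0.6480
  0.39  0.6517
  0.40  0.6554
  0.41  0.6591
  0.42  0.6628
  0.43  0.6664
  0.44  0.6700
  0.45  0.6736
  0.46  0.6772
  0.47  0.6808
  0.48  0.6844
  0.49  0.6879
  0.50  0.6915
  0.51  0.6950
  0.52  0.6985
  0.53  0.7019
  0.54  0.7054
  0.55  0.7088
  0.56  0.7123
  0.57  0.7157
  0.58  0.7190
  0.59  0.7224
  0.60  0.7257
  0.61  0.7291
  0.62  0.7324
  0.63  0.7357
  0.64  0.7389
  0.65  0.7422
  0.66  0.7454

€15.62

σ√T = 0.28·√1 = 0.2800
ln(S/K) + (r + σ²/2)T = ln(86/80) + (0.067 + 0.28²/2)·1 = 0.0723 + 0.1062 = 0.1785
d₁ = 0.1785 / 0.2800 = 0.6376 ⇒ 0.64
d₂ = d₁ − σ√T = 0.6376 − 0.2800 = 0.3576 ⇒ 0.36
exp(−rT) = exp(−0.067·1) = 0.9352
C = 86·N(0.64) − 80·0.9352·N(0.36) = 86·0.7389 − 80·0.9352·0.6406 = 63.5454 − 47.9271 = 15.6183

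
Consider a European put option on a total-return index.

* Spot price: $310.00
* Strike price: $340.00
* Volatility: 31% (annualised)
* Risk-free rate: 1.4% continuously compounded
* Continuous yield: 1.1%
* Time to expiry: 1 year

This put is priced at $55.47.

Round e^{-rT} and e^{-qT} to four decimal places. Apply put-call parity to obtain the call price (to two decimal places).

exp(−qT) = exp(−0.011·1) = 0.9891;  exp(−rT) = exp(−0.014·1) = 0.9861
Put-call parity: C − P = S·e^(−qT) − K·e^(−rT) = 310·0.9891 − 340·0.9861 = 306.6210 − 335.2740 = -28.6530
C = P + (C − P) = 55.47 + (-28.6530) = 26.8170

$26.82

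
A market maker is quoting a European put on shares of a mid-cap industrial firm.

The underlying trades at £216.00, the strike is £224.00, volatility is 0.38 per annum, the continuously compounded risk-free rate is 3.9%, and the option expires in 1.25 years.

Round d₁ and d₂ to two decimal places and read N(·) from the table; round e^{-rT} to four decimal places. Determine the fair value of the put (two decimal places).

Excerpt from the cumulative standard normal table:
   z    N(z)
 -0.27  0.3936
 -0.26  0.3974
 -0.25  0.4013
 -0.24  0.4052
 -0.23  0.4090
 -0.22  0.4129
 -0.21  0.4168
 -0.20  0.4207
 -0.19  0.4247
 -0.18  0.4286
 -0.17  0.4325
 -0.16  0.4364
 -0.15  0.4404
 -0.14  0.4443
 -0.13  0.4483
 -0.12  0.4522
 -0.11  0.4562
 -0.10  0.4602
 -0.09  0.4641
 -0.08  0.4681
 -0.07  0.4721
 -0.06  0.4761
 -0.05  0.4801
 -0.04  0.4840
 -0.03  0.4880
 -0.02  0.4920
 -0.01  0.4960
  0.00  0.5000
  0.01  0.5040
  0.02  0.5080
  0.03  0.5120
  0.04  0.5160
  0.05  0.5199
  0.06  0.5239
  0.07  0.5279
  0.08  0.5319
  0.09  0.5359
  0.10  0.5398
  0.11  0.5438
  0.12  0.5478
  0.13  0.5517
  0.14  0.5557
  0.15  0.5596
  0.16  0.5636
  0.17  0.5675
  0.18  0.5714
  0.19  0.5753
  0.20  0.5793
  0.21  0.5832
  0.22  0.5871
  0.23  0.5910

σ√T = 0.38 × 1.1180 = 0.4249
d₁ = [ln(216/224) + (0.039 + 0.38²/2)·1.25] / 0.4249 = [-0.0364 + 0.1390] / 0.4249 = 0.2416 ⇒ 0.24
d₂ = d₁ − σ√T = 0.2416 − 0.4249 = -0.1833 ⇒ -0.18
exp(−rT) = exp(−0.039·1.25) = 0.9524
P = 224·0.9524·N(0.18) − 216·N(-0.24) = 224·0.9524·0.5714 − 216·0.4052 = 121.9011 − 87.5232 = 34.3779

£34.38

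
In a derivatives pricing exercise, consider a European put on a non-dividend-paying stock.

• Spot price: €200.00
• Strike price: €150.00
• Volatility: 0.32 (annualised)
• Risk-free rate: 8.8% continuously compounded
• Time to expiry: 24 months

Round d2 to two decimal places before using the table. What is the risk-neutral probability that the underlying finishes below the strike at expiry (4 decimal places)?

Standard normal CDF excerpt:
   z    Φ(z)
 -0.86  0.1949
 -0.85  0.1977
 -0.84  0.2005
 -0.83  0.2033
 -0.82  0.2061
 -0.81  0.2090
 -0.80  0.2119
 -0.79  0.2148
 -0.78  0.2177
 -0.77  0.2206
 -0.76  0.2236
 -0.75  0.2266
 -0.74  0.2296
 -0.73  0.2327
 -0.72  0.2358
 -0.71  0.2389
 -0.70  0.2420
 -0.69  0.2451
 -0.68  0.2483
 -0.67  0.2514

0.2119

T = 2;  σ√T = 0.4525
d₁ = [ln(200/150) + (0.088 + 0.32²/2)·2] / 0.4525 = [0.2877 + 0.2784] / 0.4525 = 1.2509 which rounds to 1.25
d₂ = d₁ − σ√T = 1.2509 − 0.4525 = 0.7983 which rounds to 0.80
Pr(exercise) under Q = N(−d₂) = N(-0.80) = 0.2119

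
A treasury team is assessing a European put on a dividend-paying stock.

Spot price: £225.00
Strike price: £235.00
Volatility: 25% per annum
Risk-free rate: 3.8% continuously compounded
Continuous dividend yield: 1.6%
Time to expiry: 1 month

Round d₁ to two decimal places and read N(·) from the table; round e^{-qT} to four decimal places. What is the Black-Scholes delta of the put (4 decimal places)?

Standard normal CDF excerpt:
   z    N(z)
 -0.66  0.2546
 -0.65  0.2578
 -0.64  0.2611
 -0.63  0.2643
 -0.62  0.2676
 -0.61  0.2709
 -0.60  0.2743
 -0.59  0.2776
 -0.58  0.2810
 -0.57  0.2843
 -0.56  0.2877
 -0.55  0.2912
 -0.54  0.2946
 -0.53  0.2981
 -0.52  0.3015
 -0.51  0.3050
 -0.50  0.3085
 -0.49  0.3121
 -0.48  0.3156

-0.7045

T = 0.08333;  σ√T = 0.0722
d₁ = [ln(225/235) + (0.038 − 0.016 + ½·0.25²)·0.08333] / (σ√T) = (-0.0435 + 0.0044) / 0.0722 = -0.5411 ⇒ -0.54
N(d₁) = N(-0.54) = 0.2946
Δ_put = exp(−qT)·(N(d₁) − 1) = 0.9987·(0.2946 − 1) = -0.7045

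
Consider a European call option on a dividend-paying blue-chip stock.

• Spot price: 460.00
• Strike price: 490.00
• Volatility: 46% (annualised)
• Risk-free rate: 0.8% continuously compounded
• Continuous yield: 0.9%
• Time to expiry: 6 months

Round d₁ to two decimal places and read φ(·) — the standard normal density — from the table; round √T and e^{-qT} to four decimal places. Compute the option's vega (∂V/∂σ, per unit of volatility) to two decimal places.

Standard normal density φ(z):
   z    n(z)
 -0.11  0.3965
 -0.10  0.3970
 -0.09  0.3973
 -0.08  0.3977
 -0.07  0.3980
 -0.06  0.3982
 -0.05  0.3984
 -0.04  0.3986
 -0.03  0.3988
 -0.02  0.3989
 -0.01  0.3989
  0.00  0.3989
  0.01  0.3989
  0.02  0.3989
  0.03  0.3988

129.13

T = 0.5;  σ√T = 0.3253
ln(S/K) + (r − q + σ²/2)T = ln(460/490) + (0.008 − 0.009 + 0.46²/2)·0.5 = -0.0632 + 0.0524 = -0.0108
d₁ = -0.0108 / 0.3253 = -0.0331 ≈ -0.03
√T = √0.5 = 0.7071
φ(d₁) = φ(-0.03) = 0.3988
e^(−qT) = e^(−0.009·0.5) = 0.9955
vega = S·e^(−qT)·φ(d₁)·√T = 460·0.9955·0.3988·0.7071 = 129.1324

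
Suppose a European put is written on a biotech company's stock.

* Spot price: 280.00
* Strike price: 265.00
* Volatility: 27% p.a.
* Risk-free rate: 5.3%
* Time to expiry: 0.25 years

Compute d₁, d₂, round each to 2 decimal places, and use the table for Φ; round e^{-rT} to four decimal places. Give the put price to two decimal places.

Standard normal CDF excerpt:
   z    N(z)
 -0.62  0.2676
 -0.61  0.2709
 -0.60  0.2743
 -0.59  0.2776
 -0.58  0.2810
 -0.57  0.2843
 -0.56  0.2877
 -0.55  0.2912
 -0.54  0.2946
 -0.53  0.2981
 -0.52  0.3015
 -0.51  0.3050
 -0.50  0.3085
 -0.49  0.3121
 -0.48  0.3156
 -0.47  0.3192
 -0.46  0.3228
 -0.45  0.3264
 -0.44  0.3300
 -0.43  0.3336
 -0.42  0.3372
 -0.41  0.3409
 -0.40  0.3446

6.69

σ√T = 0.27·√0.25 = 0.1350
ln(S/K) + (r + σ²/2)T = ln(280/265) + (0.053 + 0.27²/2)·0.25 = 0.0551 + 0.0224 = 0.0774
d₁ = 0.0774 / 0.1350 = 0.5735 which rounds to 0.57
d₂ = d₁ − σ√T = 0.5735 − 0.1350 = 0.4385 which rounds to 0.44
e^(−rT) = e^(−0.053·0.25) = 0.9868
N(−d₂) = N(-0.44) = 0.3300;  N(−d₁) = N(-0.57) = 0.2843
P = 265·0.9868·0.3300 − 280·0.2843 = 86.2957 − 79.6040 = 6.6917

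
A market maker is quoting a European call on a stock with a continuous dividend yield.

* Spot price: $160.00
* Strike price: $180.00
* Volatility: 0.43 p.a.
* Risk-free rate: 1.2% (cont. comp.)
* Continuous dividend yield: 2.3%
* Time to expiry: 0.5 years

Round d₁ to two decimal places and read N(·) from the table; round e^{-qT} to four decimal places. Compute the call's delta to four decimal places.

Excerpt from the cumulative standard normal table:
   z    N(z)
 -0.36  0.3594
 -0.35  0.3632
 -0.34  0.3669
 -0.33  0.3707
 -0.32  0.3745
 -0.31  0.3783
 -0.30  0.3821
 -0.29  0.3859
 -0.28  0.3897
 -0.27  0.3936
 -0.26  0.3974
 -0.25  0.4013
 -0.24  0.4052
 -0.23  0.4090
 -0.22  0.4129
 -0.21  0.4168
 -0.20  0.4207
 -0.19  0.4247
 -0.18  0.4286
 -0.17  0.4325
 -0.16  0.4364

0.3967

σ√T = 0.43 × 0.7071 = 0.3041
d₁ = [ln(160/180) + (0.012 − 0.023 + 0.43²/2)·0.5] / 0.3041 = [-0.1178 + 0.0407] / 0.3041 = -0.2534 → -0.25
N(d₁) = N(-0.25) = 0.4013
Δ_call = exp(−qT)·N(d₁) = 0.9886·0.4013 = 0.3967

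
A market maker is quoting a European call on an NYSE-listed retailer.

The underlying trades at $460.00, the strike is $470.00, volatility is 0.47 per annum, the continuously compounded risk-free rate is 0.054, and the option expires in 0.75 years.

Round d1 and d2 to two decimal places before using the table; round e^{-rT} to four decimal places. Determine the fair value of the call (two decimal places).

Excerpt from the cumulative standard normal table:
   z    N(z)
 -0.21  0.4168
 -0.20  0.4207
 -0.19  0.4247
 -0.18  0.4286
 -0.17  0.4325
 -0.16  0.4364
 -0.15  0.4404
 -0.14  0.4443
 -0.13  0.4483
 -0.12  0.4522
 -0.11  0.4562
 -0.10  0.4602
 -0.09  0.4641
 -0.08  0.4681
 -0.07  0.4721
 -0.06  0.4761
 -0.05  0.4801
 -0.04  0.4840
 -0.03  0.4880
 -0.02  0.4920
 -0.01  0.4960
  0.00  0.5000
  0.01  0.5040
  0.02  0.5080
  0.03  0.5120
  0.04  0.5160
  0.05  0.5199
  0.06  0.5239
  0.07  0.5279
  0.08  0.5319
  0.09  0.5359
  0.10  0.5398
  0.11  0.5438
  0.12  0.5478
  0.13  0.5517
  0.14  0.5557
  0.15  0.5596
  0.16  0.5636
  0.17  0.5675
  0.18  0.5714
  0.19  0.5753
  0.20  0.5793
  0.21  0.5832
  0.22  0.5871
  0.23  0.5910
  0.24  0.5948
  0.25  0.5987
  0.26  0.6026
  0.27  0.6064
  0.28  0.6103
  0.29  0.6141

$78.44

σ√T = 0.47·√0.75 = 0.4070
d₁ = [ln(460/470) + (0.054 + 0.47²/2)·0.75] / 0.4070 = [-0.0215 + 0.1233] / 0.4070 = 0.2502 ≈ 0.25
d₂ = d₁ − σ√T = 0.2502 − 0.4070 = -0.1569 ≈ -0.16
exp(−rT) = exp(−0.054·0.75) = 0.9603
C = 460·N(0.25) − 470·0.9603·N(-0.16) = 460·0.5987 − 470·0.9603·0.4364 = 275.4020 − 196.9652 = 78.4368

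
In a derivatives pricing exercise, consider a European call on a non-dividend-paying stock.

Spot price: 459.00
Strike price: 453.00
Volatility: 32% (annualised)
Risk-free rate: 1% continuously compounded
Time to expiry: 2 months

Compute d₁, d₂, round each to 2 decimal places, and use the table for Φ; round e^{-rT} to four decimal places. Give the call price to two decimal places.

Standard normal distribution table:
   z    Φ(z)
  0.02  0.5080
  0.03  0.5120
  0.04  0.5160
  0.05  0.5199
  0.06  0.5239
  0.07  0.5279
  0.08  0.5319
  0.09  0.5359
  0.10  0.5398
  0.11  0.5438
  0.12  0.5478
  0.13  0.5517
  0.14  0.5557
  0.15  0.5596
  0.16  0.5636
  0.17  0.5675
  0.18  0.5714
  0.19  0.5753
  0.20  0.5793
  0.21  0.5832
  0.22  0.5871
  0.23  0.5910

27.16

σ√T = 0.32 × 0.4082 = 0.1306
d₁ = [ln(459/453) + (0.01 + 0.32²/2)·0.1667] / 0.1306 = [0.0132 + 0.0102] / 0.1306 = 0.1788 ≈ 0.18
d₂ = d₁ − σ√T = 0.1788 − 0.1306 = 0.0482 ≈ 0.05
exp(−rT) = exp(−0.01·0.1667) = 0.9983
N(d₁) = N(0.18) = 0.5714;  N(d₂) = N(0.05) = 0.5199
C = 459·0.5714 − 453·0.9983·0.5199 = 262.2726 − 235.1143 = 27.1583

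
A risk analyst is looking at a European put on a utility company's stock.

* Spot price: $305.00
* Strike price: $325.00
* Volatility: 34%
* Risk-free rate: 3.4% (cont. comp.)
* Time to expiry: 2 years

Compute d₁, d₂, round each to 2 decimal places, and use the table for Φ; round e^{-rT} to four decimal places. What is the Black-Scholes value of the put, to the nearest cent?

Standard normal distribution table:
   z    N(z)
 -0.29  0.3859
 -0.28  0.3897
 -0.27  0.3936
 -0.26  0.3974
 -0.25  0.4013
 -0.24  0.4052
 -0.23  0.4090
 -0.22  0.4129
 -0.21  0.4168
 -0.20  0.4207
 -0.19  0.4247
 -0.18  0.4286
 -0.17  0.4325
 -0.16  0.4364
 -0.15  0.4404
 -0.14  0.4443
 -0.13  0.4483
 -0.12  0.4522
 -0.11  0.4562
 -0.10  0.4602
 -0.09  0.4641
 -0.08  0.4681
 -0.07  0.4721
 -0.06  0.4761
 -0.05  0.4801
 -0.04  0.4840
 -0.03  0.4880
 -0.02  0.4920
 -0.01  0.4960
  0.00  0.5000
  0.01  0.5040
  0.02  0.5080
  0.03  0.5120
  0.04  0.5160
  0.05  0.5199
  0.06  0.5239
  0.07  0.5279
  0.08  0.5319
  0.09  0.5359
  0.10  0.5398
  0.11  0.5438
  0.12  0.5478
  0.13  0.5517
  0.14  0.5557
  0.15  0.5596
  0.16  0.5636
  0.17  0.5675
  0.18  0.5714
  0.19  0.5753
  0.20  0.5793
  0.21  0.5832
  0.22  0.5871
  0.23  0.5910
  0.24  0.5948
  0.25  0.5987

$57.06

σ√T = 0.34·√2 = 0.4808
d₁ = [ln(305/325) + (0.034 + 0.34²/2)·2] / 0.4808 = [-0.0635 + 0.1836] / 0.4808 = 0.2497 ⇒ 0.25
d₂ = d₁ − σ√T = 0.2497 − 0.4808 = -0.2311 ⇒ -0.23
e^(−rT) = e^(−0.034·2) = 0.9343
P = 325·0.9343·N(0.23) − 305·N(-0.25) = 325·0.9343·0.5910 − 305·0.4013 = 179.4557 − 122.3965 = 57.0592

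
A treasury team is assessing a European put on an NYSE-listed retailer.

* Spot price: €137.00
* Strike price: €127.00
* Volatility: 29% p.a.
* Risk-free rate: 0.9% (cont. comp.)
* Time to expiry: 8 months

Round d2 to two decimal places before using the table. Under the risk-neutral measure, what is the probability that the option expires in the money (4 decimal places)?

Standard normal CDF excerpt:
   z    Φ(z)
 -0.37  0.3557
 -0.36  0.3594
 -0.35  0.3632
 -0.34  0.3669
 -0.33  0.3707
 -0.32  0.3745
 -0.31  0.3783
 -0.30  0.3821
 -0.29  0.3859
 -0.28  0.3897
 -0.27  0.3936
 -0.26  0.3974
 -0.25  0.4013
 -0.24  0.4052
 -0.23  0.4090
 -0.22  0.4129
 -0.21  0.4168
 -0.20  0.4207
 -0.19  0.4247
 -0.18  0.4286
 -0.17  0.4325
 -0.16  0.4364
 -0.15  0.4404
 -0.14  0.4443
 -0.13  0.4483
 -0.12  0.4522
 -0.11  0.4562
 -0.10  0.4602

0.4090

σ√T = 0.29·√0.6667 = 0.2368
d₁ = [ln(137/127) + (0.009 + ½·0.29²)·0.6667] / (σ√T) = (0.0758 + 0.0340) / 0.2368 = 0.4638 → 0.46
d₂ = 0.4638 − 0.2368 = 0.2270 → 0.23
Risk-neutral Pr[S_T < K] = N(−d₂) = N(-0.23) = 0.4090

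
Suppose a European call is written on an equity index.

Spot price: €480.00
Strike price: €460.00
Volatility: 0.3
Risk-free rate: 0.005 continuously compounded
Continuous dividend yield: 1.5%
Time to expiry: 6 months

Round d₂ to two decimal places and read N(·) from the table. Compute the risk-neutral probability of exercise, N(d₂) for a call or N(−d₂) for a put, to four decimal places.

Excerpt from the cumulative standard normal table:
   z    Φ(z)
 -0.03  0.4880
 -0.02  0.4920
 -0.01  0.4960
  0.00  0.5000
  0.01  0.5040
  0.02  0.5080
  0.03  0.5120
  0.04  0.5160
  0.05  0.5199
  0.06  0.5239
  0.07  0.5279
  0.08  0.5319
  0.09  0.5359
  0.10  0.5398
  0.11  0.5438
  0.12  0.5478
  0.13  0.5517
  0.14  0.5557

σ√T = 0.3·√0.5 = 0.2121
d₁ = [ln(480/460) + (0.005 − 0.015 + 0.3²/2)·0.5] / 0.2121 = [0.0426 + 0.0175] / 0.2121 = 0.2831 ⇒ 0.28
d₂ = d₁ − σ√T = 0.2831 − 0.2121 = 0.0710 ⇒ 0.07
Pr(exercise) under Q = N(d₂) = 0.5279

0.5279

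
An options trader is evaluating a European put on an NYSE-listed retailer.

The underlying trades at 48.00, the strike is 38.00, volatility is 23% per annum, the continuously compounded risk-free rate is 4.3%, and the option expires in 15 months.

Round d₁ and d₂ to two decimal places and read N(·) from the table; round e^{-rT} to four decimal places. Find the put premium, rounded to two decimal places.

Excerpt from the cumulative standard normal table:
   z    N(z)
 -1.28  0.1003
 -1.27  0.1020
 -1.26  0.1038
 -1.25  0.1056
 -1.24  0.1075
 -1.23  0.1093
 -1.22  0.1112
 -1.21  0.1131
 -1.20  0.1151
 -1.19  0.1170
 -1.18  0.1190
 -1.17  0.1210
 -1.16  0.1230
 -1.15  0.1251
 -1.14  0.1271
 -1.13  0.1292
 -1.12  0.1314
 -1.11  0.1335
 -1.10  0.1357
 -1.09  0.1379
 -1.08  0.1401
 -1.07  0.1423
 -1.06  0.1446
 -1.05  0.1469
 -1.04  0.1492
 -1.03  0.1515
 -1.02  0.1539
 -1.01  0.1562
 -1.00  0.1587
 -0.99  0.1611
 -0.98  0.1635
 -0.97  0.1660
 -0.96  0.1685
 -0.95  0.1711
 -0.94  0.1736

T = 1.25;  σ√T = 0.2571
ln(S/K) + (r + σ²/2)T = ln(48/38) + (0.043 + 0.23²/2)·1.25 = 0.2336 + 0.0868 = 0.3204
d₁ = 0.3204 / 0.2571 = 1.2461 ≈ 1.25
d₂ = d₁ − σ√T = 1.2461 − 0.2571 = 0.9889 ≈ 0.99
e^(−rT) = e^(−0.043·1.25) = 0.9477
N(−d₂) = N(-0.99) = 0.1611;  N(−d₁) = N(-1.25) = 0.1056
P = 38·0.9477·0.1611 − 48·0.1056 = 5.8016 − 5.0688 = 0.7328

0.73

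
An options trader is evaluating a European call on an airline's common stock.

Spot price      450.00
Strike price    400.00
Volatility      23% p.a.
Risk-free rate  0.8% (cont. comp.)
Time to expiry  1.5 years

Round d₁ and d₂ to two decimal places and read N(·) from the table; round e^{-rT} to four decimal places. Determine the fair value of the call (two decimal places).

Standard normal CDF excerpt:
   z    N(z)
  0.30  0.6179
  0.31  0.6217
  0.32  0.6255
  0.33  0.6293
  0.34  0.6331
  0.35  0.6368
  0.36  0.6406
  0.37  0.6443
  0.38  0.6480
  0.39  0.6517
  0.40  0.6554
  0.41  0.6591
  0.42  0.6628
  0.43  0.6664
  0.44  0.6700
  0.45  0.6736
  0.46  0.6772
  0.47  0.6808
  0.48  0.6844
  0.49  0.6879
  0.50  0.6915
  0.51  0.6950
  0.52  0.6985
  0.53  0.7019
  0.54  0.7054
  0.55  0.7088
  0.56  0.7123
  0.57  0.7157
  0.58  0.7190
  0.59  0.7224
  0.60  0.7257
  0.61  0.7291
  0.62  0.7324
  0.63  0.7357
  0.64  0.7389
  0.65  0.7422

σ√T = 0.23 × 1.2247 = 0.2817
d₁ = [ln(450/400) + (0.008 + 0.23²/2)·1.5] / 0.2817 = [0.1178 + 0.0517] / 0.2817 = 0.6016 ⇒ 0.60
d₂ = d₁ − σ√T = 0.6016 − 0.2817 = 0.3199 ⇒ 0.32
exp(−rT) = exp(−0.008·1.5) = 0.9881
N(d₁) = N(0.60) = 0.7257;  N(d₂) = N(0.32) = 0.6255
C = 450·0.7257 − 400·0.9881·0.6255 = 326.5650 − 247.2226 = 79.3424

79.34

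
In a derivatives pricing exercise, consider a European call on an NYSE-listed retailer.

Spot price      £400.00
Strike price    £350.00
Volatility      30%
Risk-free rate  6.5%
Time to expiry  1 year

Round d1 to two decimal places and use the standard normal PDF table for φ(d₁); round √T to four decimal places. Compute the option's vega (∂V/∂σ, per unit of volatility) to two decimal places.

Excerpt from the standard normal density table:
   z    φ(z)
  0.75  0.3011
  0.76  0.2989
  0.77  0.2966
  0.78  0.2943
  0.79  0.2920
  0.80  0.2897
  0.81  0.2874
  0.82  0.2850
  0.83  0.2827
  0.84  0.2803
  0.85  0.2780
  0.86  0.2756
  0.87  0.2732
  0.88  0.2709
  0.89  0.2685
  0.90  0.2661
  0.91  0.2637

σ√T = 0.3 × 1.0000 = 0.3000
d₁ = [ln(400/350) + (0.065 + 0.3²/2)·1] / 0.3000 = [0.1335 + 0.1100] / 0.3000 = 0.8118 ⇒ 0.81
√T = √1 = 1.0000
φ(d₁) = φ(0.81) = 0.2874
vega = S·φ(d₁)·√T = 400·0.2874·1.0000 = 114.9600

114.96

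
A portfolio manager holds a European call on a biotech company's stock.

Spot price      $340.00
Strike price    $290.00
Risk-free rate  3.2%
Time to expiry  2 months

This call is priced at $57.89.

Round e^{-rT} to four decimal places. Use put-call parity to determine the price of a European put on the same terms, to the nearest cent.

$6.35

e^(−rT) = e^(−0.032·0.1667) = 0.9947
Put-call parity: C − P = S − K·e^(−rT) = 340 − 290·0.9947 = 340 − 288.4630 = 51.5370
P = C − (C − P) = 57.89 − (51.5370) = 6.3530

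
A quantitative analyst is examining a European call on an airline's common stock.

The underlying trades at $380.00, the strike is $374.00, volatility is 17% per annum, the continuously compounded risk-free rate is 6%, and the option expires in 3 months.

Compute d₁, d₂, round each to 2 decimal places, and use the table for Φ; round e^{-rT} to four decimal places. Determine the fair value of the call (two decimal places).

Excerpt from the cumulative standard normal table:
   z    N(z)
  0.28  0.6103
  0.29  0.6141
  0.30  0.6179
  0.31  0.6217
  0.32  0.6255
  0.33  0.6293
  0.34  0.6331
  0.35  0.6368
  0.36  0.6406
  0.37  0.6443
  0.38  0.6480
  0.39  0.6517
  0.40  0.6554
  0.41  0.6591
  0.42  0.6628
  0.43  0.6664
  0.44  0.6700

σ√T = 0.17·√0.25 = 0.0850
d₁ = [ln(380/374) + (0.06 + 0.17²/2)·0.25] / 0.0850 = [0.0159 + 0.0186] / 0.0850 = 0.4062 ≈ 0.41
d₂ = d₁ − σ√T = 0.4062 − 0.0850 = 0.3212 ≈ 0.32
e^(−rT) = e^(−0.06·0.25) = 0.9851
N(d₁) = N(0.41) = 0.6591;  N(d₂) = N(0.32) = 0.6255
C = 380·0.6591 − 374·0.9851·0.6255 = 250.4580 − 230.4513 = 20.0067

$20.01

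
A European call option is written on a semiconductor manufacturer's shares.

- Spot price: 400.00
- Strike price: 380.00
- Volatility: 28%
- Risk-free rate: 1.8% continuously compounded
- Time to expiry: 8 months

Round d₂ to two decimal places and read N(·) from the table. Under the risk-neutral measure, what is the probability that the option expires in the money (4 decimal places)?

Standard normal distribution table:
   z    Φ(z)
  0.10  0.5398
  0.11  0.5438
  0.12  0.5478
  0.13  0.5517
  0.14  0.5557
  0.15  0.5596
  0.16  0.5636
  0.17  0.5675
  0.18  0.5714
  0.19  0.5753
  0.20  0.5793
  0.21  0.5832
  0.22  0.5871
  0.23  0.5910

σ√T = 0.28·√0.6667 = 0.2286
d₁ = [ln(400/380) + (0.018 + 0.28²/2)·0.6667] / 0.2286 = [0.0513 + 0.0381] / 0.2286 = 0.3912 ≈ 0.39
d₂ = d₁ − σ√T = 0.3912 − 0.2286 = 0.1625 ≈ 0.16
Pr(exercise) under Q = N(d₂) = 0.5636

0.5636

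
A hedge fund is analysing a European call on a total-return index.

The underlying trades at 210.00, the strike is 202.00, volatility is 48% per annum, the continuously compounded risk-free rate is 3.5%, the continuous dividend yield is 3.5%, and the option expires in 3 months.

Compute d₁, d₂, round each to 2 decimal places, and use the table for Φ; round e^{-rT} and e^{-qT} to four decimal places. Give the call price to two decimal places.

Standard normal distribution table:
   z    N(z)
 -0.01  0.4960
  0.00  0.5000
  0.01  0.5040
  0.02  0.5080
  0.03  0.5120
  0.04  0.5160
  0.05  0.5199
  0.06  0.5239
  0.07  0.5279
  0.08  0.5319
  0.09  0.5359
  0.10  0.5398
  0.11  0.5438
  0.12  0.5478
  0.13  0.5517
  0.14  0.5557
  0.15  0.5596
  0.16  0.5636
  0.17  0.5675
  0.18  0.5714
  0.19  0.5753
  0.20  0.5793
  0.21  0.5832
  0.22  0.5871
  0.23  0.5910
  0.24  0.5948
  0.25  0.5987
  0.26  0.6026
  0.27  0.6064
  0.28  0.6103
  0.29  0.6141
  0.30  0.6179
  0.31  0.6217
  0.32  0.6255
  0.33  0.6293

23.72

σ√T = 0.48·√0.25 = 0.2400
d₁ = [ln(210/202) + (0.035 − 0.035 + 0.48²/2)·0.25] / 0.2400 = [0.0388 + 0.0288] / 0.2400 = 0.2818 ≈ 0.28
d₂ = d₁ − σ√T = 0.2818 − 0.2400 = 0.0418 ≈ 0.04
exp(−qT) = exp(−0.035·0.25) = 0.9913;  exp(−rT) = exp(−0.035·0.25) = 0.9913
N(d₁) = N(0.28) = 0.6103;  N(d₂) = N(0.04) = 0.5160
C = 210·0.9913·0.6103 − 202·0.9913·0.5160 = 127.0480 − 103.3252 = 23.7228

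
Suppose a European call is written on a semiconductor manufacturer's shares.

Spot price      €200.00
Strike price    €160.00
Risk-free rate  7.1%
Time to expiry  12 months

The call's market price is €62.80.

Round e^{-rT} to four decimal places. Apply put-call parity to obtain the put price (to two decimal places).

e^(−rT) = e^(−0.071·1) = 0.9315
Put-call parity: C − P = S − K·e^(−rT) = 200 − 160·0.9315 = 200 − 149.0400 = 50.9600
P = C − (C − P) = 62.80 − (50.9600) = 11.8400

€11.84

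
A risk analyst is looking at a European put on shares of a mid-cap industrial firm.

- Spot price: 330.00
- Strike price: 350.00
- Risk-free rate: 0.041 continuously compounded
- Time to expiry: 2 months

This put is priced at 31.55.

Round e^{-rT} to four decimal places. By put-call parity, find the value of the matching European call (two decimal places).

13.93

e^(−rT) = e^(−0.041·0.1667) = 0.9932
Put-call parity: C − P = S − K·e^(−rT) = 330 − 350·0.9932 = 330 − 347.6200 = -17.6200
C = P + (C − P) = 31.55 + (-17.6200) = 13.9300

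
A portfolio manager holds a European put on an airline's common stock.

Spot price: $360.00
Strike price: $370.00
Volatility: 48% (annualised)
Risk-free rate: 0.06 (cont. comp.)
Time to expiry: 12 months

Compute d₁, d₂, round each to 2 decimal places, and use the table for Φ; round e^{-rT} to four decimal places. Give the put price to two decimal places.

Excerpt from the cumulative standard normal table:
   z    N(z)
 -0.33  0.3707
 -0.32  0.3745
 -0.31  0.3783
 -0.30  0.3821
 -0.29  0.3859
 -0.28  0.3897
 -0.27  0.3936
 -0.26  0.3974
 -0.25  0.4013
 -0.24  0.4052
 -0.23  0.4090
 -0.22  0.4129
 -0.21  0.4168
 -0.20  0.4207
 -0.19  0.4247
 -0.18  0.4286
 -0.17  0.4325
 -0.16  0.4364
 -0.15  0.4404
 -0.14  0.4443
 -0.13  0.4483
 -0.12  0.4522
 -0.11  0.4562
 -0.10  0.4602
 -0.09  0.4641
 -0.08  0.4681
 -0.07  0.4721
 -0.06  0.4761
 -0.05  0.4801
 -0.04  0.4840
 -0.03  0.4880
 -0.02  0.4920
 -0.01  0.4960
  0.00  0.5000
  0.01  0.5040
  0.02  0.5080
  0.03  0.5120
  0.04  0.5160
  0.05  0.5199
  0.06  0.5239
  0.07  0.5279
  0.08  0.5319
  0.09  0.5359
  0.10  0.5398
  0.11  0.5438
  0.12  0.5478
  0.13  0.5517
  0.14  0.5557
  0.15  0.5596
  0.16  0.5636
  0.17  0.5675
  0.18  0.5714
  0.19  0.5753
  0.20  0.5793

σ√T = 0.48·√1 = 0.4800
ln(S/K) + (r + σ²/2)T = ln(360/370) + (0.06 + 0.48²/2)·1 = -0.0274 + 0.1752 = 0.1478
d₁ = 0.1478 / 0.4800 = 0.3079 → 0.31
d₂ = d₁ − σ√T = 0.3079 − 0.4800 = -0.1721 → -0.17
e^(−rT) = e^(−0.06·1) = 0.9418
N(−d₂) = N(0.17) = 0.5675;  N(−d₁) = N(-0.31) = 0.3783
P = 370·0.9418·0.5675 − 360·0.3783 = 197.7545 − 136.1880 = 61.5665

$61.57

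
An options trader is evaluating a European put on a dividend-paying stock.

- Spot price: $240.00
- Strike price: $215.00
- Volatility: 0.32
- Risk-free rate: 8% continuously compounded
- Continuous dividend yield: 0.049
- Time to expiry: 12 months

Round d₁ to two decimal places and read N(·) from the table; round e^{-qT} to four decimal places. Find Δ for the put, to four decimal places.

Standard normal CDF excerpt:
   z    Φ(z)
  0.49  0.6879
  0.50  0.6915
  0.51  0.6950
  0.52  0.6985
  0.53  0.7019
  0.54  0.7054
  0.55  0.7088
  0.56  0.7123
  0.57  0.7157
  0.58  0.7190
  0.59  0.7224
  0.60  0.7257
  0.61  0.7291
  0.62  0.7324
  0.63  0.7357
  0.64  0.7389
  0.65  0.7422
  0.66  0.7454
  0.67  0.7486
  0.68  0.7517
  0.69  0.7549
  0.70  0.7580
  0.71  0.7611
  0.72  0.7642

T = 1;  σ√T = 0.3200
d₁ = [ln(240/215) + (0.08 − 0.049 + ½·0.32²)·1] / (σ√T) = (0.1100 + 0.0822) / 0.3200 = 0.6006 ≈ 0.60
N(d₁) = N(0.60) = 0.7257
Δ_put = exp(−qT)·(N(d₁) − 1) = 0.9522·(0.7257 − 1) = -0.2612

-0.2612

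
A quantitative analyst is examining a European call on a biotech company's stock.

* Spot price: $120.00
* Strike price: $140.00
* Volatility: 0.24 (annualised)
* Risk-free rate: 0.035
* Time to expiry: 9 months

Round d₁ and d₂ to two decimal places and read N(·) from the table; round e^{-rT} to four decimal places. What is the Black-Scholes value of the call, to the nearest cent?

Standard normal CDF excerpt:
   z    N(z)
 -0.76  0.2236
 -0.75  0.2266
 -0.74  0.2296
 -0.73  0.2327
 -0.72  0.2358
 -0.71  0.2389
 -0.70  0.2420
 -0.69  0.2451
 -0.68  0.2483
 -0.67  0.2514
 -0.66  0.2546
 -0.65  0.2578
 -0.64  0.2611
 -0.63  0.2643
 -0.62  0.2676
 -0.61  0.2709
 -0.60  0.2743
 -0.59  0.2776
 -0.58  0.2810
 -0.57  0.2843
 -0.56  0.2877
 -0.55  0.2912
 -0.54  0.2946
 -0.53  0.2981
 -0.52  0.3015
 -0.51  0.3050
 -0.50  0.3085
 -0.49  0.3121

σ√T = 0.24 × 0.8660 = 0.2078
d₁ = [ln(120/140) + (0.035 + 0.24²/2)·0.75] / 0.2078 = [-0.1542 + 0.0478] / 0.2078 = -0.5114 ≈ -0.51
d₂ = d₁ − σ√T = -0.5114 − 0.2078 = -0.7193 ≈ -0.72
exp(−rT) = exp(−0.035·0.75) = 0.9741
N(d₁) = N(-0.51) = 0.3050;  N(d₂) = N(-0.72) = 0.2358
C = 120·0.3050 − 140·0.9741·0.2358 = 36.6000 − 32.1570 = 4.4430

$4.44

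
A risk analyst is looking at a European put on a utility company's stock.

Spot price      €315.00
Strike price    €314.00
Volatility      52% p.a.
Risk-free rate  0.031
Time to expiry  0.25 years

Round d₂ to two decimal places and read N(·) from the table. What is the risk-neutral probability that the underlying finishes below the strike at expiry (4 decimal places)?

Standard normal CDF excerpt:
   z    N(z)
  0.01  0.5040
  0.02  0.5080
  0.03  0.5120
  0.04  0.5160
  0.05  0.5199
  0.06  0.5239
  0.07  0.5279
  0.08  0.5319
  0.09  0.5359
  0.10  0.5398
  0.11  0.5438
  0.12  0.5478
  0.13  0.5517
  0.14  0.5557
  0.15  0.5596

0.5359

σ√T = 0.52 × 0.5000 = 0.2600
d₁ = [ln(315/314) + (0.031 + ½·0.52²)·0.25] / (σ√T) = (0.0032 + 0.0416) / 0.2600 = 0.1720 → 0.17
d₂ = 0.1720 − 0.2600 = -0.0880 → -0.09
Pr(exercise) under Q = N(−d₂) = N(0.09) = 0.5359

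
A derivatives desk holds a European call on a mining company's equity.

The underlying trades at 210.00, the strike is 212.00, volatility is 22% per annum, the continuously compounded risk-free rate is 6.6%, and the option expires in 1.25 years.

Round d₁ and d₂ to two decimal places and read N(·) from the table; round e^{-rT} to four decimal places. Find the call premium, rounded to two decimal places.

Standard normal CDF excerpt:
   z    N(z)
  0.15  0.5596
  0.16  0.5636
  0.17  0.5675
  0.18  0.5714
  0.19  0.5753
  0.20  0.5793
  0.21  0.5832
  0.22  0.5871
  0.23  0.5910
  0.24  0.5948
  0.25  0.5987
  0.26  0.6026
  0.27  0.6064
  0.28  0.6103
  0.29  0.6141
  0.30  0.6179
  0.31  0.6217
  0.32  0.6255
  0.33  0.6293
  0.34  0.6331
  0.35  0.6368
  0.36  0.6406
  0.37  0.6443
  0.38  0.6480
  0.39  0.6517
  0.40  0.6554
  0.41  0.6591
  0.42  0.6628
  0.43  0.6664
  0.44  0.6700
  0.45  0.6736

σ√T = 0.22 × 1.1180 = 0.2460
d₁ = [ln(210/212) + (0.066 + 0.22²/2)·1.25] / 0.2460 = [-0.0095 + 0.1128] / 0.2460 = 0.4199 → 0.42
d₂ = d₁ − σ√T = 0.4199 − 0.2460 = 0.1739 → 0.17
exp(−rT) = exp(−0.066·1.25) = 0.9208
N(d₁) = N(0.42) = 0.6628;  N(d₂) = N(0.17) = 0.5675
C = 210·0.6628 − 212·0.9208·0.5675 = 139.1880 − 110.7814 = 28.4066

28.41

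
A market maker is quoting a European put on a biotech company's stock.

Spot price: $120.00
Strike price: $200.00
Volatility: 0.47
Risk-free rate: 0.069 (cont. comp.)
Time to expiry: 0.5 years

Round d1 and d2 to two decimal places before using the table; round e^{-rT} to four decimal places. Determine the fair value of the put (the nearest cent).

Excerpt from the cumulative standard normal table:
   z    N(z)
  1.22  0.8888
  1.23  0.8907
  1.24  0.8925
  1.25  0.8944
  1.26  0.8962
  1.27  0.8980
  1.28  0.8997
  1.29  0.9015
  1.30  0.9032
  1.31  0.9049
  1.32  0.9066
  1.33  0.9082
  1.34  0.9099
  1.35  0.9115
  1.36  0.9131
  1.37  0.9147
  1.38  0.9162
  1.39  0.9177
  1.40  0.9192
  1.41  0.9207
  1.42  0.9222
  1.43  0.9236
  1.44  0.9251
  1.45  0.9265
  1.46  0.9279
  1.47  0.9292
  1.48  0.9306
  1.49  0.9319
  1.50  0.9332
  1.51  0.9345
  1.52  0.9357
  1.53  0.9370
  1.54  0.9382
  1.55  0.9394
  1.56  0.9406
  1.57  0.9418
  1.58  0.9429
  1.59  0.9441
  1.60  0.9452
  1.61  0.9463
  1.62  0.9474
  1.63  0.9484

T = 0.5;  σ√T = 0.3323
d₁ = [ln(120/200) + (0.069 + ½·0.47²)·0.5] / (σ√T) = (-0.5108 + 0.0897) / 0.3323 = -1.2671 → -1.27
d₂ = -1.2671 − 0.3323 = -1.5994 → -1.60
exp(−rT) = exp(−0.069·0.5) = 0.9661
N(−d₂) = N(1.60) = 0.9452;  N(−d₁) = N(1.27) = 0.8980
P = 200·0.9661·0.9452 − 120·0.8980 = 182.6315 − 107.7600 = 74.8715

$74.87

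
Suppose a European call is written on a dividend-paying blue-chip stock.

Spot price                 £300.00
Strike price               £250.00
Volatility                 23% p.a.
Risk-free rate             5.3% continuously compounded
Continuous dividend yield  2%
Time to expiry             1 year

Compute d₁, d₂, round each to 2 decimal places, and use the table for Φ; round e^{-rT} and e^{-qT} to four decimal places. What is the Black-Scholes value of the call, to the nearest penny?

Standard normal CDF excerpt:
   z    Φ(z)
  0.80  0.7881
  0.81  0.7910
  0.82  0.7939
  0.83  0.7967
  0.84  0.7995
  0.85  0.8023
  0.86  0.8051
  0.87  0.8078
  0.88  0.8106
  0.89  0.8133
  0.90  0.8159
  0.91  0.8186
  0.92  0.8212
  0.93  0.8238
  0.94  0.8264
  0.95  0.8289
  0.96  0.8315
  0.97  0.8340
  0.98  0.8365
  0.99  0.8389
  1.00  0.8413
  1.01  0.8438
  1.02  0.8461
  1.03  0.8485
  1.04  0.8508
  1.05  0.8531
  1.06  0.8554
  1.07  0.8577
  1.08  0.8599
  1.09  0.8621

£62.63

σ√T = 0.23·√1 = 0.2300
d₁ = [ln(300/250) + (0.053 − 0.02 + 0.23²/2)·1] / 0.2300 = [0.1823 + 0.0595] / 0.2300 = 1.0512 ⇒ 1.05
d₂ = d₁ − σ√T = 1.0512 − 0.2300 = 0.8212 ⇒ 0.82
e^(−qT) = e^(−0.02·1) = 0.9802;  e^(−rT) = e^(−0.053·1) = 0.9484
N(d₁) = N(1.05) = 0.8531;  N(d₂) = N(0.82) = 0.7939
C = 300·0.9802·0.8531 − 250·0.9484·0.7939 = 250.8626 − 188.2337 = 62.6289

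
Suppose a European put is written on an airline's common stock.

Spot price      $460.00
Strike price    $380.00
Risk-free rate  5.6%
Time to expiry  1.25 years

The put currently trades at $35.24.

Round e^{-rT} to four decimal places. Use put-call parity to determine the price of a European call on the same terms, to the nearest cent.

$140.93

e^(−rT) = e^(−0.056·1.25) = 0.9324
Put-call parity: C − P = S − K·e^(−rT) = 460 − 380·0.9324 = 460 − 354.3120 = 105.6880
C = P + (C − P) = 35.24 + (105.6880) = 140.9280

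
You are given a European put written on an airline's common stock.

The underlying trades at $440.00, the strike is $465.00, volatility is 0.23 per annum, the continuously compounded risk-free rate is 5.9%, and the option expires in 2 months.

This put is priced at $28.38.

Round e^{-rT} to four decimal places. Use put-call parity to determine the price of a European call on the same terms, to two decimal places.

e^(−rT) = e^(−0.059·0.1667) = 0.9902
Put-call parity: C − P = S − K·e^(−rT) = 440 − 465·0.9902 = 440 − 460.4430 = -20.4430
C = P + (C − P) = 28.38 + (-20.4430) = 7.9370

$7.94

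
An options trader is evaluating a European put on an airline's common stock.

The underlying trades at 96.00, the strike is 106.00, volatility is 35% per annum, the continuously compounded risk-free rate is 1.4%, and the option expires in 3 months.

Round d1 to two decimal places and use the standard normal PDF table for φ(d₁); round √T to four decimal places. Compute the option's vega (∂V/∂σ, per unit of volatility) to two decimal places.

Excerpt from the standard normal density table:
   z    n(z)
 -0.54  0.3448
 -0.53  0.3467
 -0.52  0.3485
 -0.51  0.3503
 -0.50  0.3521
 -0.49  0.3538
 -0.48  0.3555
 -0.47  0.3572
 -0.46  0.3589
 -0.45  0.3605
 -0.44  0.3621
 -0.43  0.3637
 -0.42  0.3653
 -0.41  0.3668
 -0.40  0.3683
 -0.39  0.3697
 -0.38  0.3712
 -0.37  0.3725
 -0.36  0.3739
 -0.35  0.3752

σ√T = 0.35 × 0.5000 = 0.1750
d₁ = [ln(96/106) + (0.014 + 0.35²/2)·0.25] / 0.1750 = [-0.0991 + 0.0188] / 0.1750 = -0.4587 ⇒ -0.46
√T = √0.25 = 0.5000
φ(d₁) = φ(-0.46) = 0.3589
vega = S·φ(d₁)·√T = 96·0.3589·0.5000 = 17.2272
(Vega is the same for a European call and put with the same parameters.)

17.23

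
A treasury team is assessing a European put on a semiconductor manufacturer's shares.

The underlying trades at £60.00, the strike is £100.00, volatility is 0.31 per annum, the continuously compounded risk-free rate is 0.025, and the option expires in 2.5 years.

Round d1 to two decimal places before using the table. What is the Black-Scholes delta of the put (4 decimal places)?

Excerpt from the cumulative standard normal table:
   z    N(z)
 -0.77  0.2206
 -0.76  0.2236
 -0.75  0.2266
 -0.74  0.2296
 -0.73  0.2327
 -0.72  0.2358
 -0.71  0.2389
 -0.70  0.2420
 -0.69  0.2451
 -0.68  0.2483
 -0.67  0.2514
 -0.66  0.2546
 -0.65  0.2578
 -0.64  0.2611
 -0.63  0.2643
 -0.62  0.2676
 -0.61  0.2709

σ√T = 0.31 × 1.5811 = 0.4902
d₁ = [ln(60/100) + (0.025 + ½·0.31²)·2.5] / (σ√T) = (-0.5108 + 0.1826) / 0.4902 = -0.6696 → -0.67
N(d₁) = N(-0.67) = 0.2514
Δ_put = N(d₁) − 1 = 0.2514 − 1 = -0.7486

-0.7486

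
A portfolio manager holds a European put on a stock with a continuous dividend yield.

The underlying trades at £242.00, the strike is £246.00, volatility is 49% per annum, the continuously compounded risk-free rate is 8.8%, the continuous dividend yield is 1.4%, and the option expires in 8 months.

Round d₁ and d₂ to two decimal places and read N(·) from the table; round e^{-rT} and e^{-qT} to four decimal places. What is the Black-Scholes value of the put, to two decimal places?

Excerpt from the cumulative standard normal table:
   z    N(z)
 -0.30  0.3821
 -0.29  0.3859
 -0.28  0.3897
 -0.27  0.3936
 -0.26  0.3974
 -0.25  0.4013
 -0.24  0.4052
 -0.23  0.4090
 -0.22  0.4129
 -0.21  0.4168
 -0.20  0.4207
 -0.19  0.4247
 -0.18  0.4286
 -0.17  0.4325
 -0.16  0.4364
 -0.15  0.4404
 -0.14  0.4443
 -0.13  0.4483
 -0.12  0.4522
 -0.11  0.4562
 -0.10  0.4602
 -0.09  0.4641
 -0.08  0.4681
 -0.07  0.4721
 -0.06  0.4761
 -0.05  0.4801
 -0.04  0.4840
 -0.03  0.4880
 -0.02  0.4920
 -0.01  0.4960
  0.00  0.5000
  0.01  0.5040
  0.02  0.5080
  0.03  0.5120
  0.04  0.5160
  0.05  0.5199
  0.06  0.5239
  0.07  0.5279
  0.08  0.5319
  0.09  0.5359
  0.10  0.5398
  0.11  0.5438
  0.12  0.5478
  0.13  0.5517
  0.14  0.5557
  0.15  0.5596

σ√T = 0.49 × 0.8165 = 0.4001
d₁ = [ln(242/246) + (0.088 − 0.014 + ½·0.49²)·0.6667] / (σ√T) = (-0.0164 + 0.1294) / 0.4001 = 0.2824 ⇒ 0.28
d₂ = 0.2824 − 0.4001 = -0.1177 ⇒ -0.12
exp(−qT) = exp(−0.014·0.6667) = 0.9907;  exp(−rT) = exp(−0.088·0.6667) = 0.9430
N(−d₂) = N(0.12) = 0.5478;  N(−d₁) = N(-0.28) = 0.3897
P = 246·0.9430·0.5478 − 242·0.9907·0.3897 = 127.0775 − 93.4303 = 33.6472

£33.65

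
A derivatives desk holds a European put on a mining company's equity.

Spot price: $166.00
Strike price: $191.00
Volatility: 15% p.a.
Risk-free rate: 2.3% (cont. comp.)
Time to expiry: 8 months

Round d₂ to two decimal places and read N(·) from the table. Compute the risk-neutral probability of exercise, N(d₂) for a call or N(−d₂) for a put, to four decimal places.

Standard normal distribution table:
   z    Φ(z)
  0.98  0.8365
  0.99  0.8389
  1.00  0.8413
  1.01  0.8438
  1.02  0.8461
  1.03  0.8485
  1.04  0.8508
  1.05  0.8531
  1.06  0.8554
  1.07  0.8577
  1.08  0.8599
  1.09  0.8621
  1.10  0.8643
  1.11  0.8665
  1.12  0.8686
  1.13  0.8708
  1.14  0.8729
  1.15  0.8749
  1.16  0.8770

0.8599

T = 0.6667;  σ√T = 0.1225
d₁ = [ln(166/191) + (0.023 + 0.15²/2)·0.6667] / 0.1225 = [-0.1403 + 0.0228] / 0.1225 = -0.9590 ≈ -0.96
d₂ = d₁ − σ√T = -0.9590 − 0.1225 = -1.0815 ≈ -1.08
Pr(exercise) under Q = N(−d₂) = N(1.08) = 0.8599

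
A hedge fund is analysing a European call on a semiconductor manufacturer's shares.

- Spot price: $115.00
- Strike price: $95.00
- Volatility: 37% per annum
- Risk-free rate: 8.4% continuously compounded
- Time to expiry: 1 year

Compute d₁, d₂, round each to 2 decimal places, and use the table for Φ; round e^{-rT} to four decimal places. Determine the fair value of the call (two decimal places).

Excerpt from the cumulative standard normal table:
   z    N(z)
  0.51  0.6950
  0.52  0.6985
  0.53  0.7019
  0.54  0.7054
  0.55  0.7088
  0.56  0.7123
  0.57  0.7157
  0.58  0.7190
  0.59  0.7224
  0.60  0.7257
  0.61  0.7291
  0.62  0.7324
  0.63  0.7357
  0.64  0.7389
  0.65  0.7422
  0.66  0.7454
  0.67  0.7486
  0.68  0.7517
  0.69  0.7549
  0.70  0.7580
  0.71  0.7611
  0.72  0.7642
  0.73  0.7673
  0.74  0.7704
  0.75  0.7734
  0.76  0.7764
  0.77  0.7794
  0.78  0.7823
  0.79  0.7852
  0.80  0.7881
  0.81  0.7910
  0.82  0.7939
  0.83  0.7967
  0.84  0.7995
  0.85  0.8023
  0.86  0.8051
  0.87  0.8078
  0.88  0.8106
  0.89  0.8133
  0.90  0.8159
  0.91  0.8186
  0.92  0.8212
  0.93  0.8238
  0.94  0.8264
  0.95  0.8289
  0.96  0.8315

σ√T = 0.37 × 1.0000 = 0.3700
d₁ = [ln(115/95) + (0.084 + ½·0.37²)·1] / (σ√T) = (0.1911 + 0.1525) / 0.3700 = 0.9284 ≈ 0.93
d₂ = 0.9284 − 0.3700 = 0.5584 ≈ 0.56
exp(−rT) = exp(−0.084·1) = 0.9194
C = 115·N(0.93) − 95·0.9194·N(0.56) = 115·0.8238 − 95·0.9194·0.7123 = 94.7370 − 62.2144 = 32.5226

$32.52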